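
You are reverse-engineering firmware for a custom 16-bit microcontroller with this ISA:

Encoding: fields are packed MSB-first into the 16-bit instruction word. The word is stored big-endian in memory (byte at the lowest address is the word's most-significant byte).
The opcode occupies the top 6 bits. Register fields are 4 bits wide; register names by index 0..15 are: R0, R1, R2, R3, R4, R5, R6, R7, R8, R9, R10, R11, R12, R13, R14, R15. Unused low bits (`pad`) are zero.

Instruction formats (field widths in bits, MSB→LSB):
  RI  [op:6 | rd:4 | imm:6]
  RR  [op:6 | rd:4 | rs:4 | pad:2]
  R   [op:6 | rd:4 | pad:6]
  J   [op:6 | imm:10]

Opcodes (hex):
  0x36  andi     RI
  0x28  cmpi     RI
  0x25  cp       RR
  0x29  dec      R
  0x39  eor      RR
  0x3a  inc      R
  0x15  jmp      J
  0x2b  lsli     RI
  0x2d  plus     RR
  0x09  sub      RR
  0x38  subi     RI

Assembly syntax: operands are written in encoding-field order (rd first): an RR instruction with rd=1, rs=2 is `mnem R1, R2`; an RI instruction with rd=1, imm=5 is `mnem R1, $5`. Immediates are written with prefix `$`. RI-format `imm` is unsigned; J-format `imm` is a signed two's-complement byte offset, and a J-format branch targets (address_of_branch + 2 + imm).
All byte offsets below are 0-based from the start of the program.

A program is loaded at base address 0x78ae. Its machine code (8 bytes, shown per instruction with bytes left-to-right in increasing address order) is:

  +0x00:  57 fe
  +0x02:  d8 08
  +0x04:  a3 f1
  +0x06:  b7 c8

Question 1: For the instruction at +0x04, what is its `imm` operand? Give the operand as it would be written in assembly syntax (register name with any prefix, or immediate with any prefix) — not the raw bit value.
$49

+0x04: a3 f1 ⇒ word 0xa3f1 (big)
  opcode bits[15:10]=0x28: cmpi/RI
  [9:6] rd=15 = R15
  [5:0] imm=49 = $49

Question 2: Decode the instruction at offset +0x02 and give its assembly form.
andi R0, $8

@+02  big-endian(d8 08) = 0xd808
  opcode bits[15:10]=0x36: andi/RI
  rd@[9:6]=0x0 ⇒ R0
  imm@[5:0]=0x8 ⇒ $8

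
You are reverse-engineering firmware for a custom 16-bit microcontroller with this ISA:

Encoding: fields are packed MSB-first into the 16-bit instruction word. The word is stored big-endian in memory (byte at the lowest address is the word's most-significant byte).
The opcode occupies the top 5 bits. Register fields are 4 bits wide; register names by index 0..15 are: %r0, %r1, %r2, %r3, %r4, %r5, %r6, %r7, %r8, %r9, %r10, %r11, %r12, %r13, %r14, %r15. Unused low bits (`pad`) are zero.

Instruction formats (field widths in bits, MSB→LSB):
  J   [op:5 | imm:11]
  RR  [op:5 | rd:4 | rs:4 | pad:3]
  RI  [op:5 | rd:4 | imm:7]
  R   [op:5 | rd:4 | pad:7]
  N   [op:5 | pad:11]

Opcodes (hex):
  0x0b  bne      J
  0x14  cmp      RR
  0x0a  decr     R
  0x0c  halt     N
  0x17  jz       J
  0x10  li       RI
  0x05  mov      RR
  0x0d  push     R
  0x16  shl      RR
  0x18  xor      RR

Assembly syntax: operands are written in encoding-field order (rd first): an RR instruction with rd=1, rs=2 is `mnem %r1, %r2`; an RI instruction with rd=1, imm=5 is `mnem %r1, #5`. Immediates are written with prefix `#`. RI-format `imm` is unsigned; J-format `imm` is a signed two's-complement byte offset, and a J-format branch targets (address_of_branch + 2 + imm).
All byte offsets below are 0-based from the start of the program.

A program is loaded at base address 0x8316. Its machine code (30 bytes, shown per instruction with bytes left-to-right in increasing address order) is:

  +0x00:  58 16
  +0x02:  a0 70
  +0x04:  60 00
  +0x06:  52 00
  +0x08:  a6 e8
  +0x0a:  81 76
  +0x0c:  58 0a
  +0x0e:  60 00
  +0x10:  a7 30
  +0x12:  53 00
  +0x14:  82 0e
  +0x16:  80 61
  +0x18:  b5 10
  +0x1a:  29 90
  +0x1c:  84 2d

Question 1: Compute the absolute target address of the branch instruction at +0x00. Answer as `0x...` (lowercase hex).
0x832e

[00] 58 16 → 0x5816
  opcode bits[15:11]=0xb: bne/J
  [10:0] imm=22 = #22
  target = base 0x8316 + off 0x00 + 2 + imm 22 = 0x832e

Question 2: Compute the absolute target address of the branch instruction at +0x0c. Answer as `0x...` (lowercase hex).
0x832e

[0c] 58 0a → 0x580a
  top 5b → 0xb → bne [J]
  imm@[10:0]=0xa ⇒ #10
  target = base 0x8316 + off 0x0c + 2 + imm 10 = 0x832e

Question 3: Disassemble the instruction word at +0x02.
cmp %r0, %r14

+0x02: a0 70 ⇒ word 0xa070 (big)
  top 5b → 0x14 → cmp [RR]
  rd@[10:7]=0x0 ⇒ %r0
  rs@[6:3]=0xe ⇒ %r14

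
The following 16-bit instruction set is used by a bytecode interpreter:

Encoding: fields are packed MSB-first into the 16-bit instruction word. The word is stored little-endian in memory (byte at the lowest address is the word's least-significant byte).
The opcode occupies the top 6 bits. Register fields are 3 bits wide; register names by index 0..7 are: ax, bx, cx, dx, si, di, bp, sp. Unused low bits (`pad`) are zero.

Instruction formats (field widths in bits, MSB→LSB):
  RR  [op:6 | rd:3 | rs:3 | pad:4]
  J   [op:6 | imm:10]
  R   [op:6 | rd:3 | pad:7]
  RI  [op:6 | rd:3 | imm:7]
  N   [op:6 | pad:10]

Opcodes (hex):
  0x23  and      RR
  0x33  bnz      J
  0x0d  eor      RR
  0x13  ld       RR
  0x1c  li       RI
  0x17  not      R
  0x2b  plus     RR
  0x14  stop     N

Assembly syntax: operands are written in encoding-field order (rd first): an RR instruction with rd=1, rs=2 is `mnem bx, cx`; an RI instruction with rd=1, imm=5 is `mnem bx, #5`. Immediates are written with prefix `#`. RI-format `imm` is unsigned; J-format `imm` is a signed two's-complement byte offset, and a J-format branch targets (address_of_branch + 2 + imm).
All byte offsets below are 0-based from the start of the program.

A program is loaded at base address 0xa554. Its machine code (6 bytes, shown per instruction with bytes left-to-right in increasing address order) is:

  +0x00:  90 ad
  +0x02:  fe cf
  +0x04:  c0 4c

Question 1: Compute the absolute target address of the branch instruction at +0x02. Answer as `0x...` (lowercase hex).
[02] fe cf → 0xcffe
  top 6b → 0x33 → bnz [J]
  imm@[9:0]=0x3fe (s10→-2) ⇒ #-2
  target = base 0xa554 + off 0x02 + 2 + imm -2 = 0xa556

0xa556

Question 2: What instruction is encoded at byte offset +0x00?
plus dx, bx

[00] 90 ad → 0xad90
  opcode bits[15:10]=0x2b: plus/RR
  rd@[9:7]=0x3 ⇒ dx
  rs@[6:4]=0x1 ⇒ bx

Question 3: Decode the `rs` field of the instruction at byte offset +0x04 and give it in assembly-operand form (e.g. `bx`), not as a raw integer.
@+04  little-endian(c0 4c) = 0x4cc0
  opcode bits[15:10]=0x13: ld/RR
  rd@[9:7]=0x1 ⇒ bx
  rs@[6:4]=0x4 ⇒ si

si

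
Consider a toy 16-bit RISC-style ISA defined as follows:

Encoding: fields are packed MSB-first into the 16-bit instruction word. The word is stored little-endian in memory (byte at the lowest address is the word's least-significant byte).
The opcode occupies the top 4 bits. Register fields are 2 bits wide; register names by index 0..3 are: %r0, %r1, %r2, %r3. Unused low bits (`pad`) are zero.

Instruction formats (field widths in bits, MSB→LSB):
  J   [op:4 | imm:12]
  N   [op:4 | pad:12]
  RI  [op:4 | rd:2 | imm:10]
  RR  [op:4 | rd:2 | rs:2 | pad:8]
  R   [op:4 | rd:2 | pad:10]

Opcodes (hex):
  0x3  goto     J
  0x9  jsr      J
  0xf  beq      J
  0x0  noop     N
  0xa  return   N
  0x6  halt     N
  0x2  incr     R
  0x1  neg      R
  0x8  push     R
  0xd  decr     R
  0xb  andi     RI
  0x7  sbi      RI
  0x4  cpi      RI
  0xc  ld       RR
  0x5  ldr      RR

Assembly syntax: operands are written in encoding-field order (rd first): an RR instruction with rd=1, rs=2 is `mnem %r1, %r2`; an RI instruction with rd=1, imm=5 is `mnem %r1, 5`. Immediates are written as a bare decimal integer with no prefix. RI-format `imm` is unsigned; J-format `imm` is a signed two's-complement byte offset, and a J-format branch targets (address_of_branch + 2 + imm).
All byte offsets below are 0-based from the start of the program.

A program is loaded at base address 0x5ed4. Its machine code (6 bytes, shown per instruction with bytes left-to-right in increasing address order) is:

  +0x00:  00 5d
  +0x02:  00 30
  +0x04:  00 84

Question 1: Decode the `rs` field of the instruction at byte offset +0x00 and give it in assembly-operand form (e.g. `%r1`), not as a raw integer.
off 0x00: read 00 5d as little → 0x5d00
  top 4b → 0x5 → ldr [RR]
  rd: (w>>10)&0x3=0x3 → %r3
  rs: (w>>8)&0x3=0x1 → %r1

%r1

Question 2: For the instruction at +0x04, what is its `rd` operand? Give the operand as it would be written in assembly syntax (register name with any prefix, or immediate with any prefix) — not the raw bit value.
[04] 00 84 → 0x8400
  opcode bits[15:12]=0x8: push/R
  [11:10] rd=1 = %r1

%r1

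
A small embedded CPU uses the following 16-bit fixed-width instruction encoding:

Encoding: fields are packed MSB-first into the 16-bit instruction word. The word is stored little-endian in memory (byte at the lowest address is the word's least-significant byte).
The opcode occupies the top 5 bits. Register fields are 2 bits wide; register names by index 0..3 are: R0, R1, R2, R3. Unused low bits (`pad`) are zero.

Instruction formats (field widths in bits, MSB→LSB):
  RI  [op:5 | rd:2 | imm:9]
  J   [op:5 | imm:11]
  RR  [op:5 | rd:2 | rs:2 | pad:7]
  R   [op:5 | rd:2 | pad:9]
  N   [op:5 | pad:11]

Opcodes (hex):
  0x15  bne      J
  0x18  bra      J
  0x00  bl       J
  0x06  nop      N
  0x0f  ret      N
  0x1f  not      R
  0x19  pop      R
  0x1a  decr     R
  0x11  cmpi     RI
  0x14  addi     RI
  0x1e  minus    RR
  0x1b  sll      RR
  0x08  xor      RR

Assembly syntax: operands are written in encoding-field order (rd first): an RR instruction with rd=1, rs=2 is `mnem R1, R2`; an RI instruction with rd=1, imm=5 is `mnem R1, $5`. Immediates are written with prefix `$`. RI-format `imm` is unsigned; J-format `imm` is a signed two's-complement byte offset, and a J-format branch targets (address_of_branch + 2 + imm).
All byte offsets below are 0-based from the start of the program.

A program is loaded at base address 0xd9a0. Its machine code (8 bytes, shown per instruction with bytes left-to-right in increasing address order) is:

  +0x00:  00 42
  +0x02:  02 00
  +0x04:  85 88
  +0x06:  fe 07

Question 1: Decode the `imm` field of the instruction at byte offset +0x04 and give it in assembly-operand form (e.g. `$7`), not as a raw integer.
off 0x04: read 85 88 as little → 0x8885
  top 5b → 0x11 → cmpi [RI]
  rd@[10:9]=0x0 ⇒ R0
  imm@[8:0]=0x85 ⇒ $133

$133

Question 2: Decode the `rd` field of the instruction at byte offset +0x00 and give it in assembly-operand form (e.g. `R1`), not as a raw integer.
off 0x00: read 00 42 as little → 0x4200
  op=0x4200>>11=0x8 ⇒ xor (RR)
  [10:9] rd=1 = R1
  [8:7] rs=0 = R0

R1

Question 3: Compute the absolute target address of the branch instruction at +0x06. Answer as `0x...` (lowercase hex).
0xd9a6

[06] fe 07 → 0x07fe
  opcode bits[15:11]=0x0: bl/J
  imm: (w>>0)&0x7ff=0x7fe (s11→-2) → $-2
  target = base 0xd9a0 + off 0x06 + 2 + imm -2 = 0xd9a6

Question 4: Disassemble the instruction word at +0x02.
[02] 02 00 → 0x0002
  top 5b → 0x0 → bl [J]
  [10:0] imm=2 = $2

bl $2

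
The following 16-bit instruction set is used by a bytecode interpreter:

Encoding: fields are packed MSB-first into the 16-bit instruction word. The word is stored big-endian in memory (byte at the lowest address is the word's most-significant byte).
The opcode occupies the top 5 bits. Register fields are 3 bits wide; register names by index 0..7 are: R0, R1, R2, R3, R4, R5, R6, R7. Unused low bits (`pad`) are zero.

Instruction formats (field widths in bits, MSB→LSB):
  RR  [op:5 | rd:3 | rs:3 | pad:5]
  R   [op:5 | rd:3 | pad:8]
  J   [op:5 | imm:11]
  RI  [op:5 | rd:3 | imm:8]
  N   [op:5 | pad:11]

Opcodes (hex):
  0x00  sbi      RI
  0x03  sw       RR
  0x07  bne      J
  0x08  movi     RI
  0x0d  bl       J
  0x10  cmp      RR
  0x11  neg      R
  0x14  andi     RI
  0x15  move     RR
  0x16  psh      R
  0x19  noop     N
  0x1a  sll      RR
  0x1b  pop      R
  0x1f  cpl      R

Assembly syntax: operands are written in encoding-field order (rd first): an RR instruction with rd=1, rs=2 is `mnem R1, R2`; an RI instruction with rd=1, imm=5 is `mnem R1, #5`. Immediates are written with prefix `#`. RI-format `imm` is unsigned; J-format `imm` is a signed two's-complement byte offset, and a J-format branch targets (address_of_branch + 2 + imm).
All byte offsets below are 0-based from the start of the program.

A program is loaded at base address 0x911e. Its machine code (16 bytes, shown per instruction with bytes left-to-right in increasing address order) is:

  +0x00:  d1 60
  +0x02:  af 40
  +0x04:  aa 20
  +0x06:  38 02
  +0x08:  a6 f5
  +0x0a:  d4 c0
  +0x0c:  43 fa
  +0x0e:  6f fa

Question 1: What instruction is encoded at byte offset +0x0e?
bl #-6

[0e] 6f fa → 0x6ffa
  opcode bits[15:11]=0xd: bl/J
  imm: (w>>0)&0x7ff=0x7fa (s11→-6) → #-6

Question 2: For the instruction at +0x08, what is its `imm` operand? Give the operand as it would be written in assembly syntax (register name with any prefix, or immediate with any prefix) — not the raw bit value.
off 0x08: read a6 f5 as big → 0xa6f5
  opcode bits[15:11]=0x14: andi/RI
  [10:8] rd=6 = R6
  [7:0] imm=245 = #245

#245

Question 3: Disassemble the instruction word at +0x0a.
@+0a  big-endian(d4 c0) = 0xd4c0
  opcode bits[15:11]=0x1a: sll/RR
  rd: (w>>8)&0x7=0x4 → R4
  rs: (w>>5)&0x7=0x6 → R6

sll R4, R6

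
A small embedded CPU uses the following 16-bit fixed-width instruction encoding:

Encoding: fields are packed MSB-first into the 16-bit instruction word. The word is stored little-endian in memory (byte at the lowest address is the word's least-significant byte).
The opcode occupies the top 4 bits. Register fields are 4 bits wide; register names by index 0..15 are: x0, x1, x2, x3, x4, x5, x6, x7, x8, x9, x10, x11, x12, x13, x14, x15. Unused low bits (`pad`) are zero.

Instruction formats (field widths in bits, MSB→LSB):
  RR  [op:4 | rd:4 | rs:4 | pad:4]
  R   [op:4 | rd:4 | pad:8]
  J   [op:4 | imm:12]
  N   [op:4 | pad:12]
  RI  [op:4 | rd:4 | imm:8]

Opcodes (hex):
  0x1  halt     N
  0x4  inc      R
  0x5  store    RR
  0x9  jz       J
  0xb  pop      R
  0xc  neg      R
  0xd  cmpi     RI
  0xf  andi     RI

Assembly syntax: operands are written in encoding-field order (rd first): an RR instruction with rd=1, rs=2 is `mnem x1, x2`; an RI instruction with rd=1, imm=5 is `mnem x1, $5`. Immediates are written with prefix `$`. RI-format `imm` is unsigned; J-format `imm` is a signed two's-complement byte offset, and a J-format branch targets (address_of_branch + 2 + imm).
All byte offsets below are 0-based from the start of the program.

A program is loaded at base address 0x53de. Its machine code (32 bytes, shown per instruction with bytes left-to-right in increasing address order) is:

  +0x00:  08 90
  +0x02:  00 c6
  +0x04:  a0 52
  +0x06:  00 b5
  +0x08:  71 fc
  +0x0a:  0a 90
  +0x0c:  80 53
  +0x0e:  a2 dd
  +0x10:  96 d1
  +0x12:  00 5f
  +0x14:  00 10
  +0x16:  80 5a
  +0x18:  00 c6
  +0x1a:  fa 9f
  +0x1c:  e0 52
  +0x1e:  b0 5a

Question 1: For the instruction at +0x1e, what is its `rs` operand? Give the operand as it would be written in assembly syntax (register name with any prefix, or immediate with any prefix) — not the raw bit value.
[1e] b0 5a → 0x5ab0
  op=0x5ab0>>12=0x5 ⇒ store (RR)
  rd@[11:8]=0xa ⇒ x10
  rs@[7:4]=0xb ⇒ x11

x11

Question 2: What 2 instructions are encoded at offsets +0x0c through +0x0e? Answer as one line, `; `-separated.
+0x0c: 80 53 ⇒ word 0x5380 (little)
  op=0x5380>>12=0x5 ⇒ store (RR)
  rd@[11:8]=0x3 ⇒ x3
  rs@[7:4]=0x8 ⇒ x8
+0x0e: a2 dd ⇒ word 0xdda2 (little)
  op=0xdda2>>12=0xd ⇒ cmpi (RI)
  rd@[11:8]=0xd ⇒ x13
  imm@[7:0]=0xa2 ⇒ $162

store x3, x8; cmpi x13, $162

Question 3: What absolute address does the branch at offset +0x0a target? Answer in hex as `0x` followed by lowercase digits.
0x53f4

+0x0a: 0a 90 ⇒ word 0x900a (little)
  top 4b → 0x9 → jz [J]
  imm: (w>>0)&0xfff=0xa → $10
  target = base 0x53de + off 0x0a + 2 + imm 10 = 0x53f4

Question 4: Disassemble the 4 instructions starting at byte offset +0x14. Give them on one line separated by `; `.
+0x14: 00 10 ⇒ word 0x1000 (little)
  op=0x1000>>12=0x1 ⇒ halt (N)
+0x16: 80 5a ⇒ word 0x5a80 (little)
  op=0x5a80>>12=0x5 ⇒ store (RR)
  [11:8] rd=10 = x10
  [7:4] rs=8 = x8
+0x18: 00 c6 ⇒ word 0xc600 (little)
  op=0xc600>>12=0xc ⇒ neg (R)
  [11:8] rd=6 = x6
+0x1a: fa 9f ⇒ word 0x9ffa (little)
  op=0x9ffa>>12=0x9 ⇒ jz (J)
  [11:0] imm=4090 (s12→-6) = $-6

halt; store x10, x8; neg x6; jz $-6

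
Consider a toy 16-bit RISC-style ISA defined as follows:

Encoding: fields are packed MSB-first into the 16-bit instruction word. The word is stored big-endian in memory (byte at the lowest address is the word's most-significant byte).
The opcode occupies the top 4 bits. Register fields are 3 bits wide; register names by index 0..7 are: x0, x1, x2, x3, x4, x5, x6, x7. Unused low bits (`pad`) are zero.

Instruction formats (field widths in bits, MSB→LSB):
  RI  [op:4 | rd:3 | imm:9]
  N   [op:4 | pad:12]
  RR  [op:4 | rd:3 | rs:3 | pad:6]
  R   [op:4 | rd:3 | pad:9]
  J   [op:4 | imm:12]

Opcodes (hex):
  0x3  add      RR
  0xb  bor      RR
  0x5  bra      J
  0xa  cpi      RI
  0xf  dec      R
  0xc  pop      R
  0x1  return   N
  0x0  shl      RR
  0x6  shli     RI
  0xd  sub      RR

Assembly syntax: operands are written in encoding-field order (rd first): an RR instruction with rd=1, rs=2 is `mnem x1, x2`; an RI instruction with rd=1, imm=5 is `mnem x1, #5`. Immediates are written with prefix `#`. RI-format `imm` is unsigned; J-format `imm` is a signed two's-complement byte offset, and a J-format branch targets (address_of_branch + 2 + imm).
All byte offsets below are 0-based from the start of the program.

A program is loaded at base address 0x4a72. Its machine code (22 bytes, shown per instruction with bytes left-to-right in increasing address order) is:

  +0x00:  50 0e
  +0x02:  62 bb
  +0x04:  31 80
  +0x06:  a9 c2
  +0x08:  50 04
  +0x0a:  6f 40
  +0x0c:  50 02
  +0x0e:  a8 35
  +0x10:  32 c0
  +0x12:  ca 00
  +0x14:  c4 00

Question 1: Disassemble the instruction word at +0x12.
pop x5

+0x12: ca 00 ⇒ word 0xca00 (big)
  opcode bits[15:12]=0xc: pop/R
  [11:9] rd=5 = x5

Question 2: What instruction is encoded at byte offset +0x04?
off 0x04: read 31 80 as big → 0x3180
  op=0x3180>>12=0x3 ⇒ add (RR)
  [11:9] rd=0 = x0
  [8:6] rs=6 = x6

add x0, x6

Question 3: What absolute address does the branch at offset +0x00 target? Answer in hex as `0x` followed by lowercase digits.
@+00  big-endian(50 0e) = 0x500e
  opcode bits[15:12]=0x5: bra/J
  imm: (w>>0)&0xfff=0xe → #14
  target = base 0x4a72 + off 0x00 + 2 + imm 14 = 0x4a82

0x4a82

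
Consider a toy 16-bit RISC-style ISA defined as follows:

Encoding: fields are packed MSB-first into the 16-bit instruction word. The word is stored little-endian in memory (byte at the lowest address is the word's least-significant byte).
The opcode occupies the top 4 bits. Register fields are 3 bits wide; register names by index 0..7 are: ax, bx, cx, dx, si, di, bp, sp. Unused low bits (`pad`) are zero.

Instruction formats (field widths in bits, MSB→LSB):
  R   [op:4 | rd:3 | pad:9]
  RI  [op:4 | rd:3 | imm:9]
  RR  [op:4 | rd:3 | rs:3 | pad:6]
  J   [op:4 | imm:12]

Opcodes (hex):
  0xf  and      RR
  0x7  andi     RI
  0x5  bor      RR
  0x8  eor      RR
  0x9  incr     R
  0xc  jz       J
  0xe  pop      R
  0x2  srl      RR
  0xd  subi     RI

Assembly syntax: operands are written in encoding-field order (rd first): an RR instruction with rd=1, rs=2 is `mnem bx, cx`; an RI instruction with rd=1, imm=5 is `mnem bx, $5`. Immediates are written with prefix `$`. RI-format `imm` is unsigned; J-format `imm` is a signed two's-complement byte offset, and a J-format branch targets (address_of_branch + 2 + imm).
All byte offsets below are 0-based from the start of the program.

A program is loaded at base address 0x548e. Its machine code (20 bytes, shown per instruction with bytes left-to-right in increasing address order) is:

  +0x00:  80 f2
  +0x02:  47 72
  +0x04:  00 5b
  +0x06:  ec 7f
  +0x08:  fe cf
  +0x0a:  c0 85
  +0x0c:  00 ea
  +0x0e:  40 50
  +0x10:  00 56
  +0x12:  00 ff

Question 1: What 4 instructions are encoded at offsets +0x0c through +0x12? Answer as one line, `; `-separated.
pop di; bor ax, bx; bor dx, ax; and sp, si

@+0c  little-endian(00 ea) = 0xea00
  op=0xea00>>12=0xe ⇒ pop (R)
  rd@[11:9]=0x5 ⇒ di
@+0e  little-endian(40 50) = 0x5040
  op=0x5040>>12=0x5 ⇒ bor (RR)
  rd@[11:9]=0x0 ⇒ ax
  rs@[8:6]=0x1 ⇒ bx
@+10  little-endian(00 56) = 0x5600
  op=0x5600>>12=0x5 ⇒ bor (RR)
  rd@[11:9]=0x3 ⇒ dx
  rs@[8:6]=0x0 ⇒ ax
@+12  little-endian(00 ff) = 0xff00
  op=0xff00>>12=0xf ⇒ and (RR)
  rd@[11:9]=0x7 ⇒ sp
  rs@[8:6]=0x4 ⇒ si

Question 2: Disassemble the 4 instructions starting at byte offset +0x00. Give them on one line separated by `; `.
+0x00: 80 f2 ⇒ word 0xf280 (little)
  opcode bits[15:12]=0xf: and/RR
  rd@[11:9]=0x1 ⇒ bx
  rs@[8:6]=0x2 ⇒ cx
+0x02: 47 72 ⇒ word 0x7247 (little)
  opcode bits[15:12]=0x7: andi/RI
  rd@[11:9]=0x1 ⇒ bx
  imm@[8:0]=0x47 ⇒ $71
+0x04: 00 5b ⇒ word 0x5b00 (little)
  opcode bits[15:12]=0x5: bor/RR
  rd@[11:9]=0x5 ⇒ di
  rs@[8:6]=0x4 ⇒ si
+0x06: ec 7f ⇒ word 0x7fec (little)
  opcode bits[15:12]=0x7: andi/RI
  rd@[11:9]=0x7 ⇒ sp
  imm@[8:0]=0x1ec ⇒ $492

and bx, cx; andi bx, $71; bor di, si; andi sp, $492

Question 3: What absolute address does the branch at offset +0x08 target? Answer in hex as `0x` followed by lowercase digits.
off 0x08: read fe cf as little → 0xcffe
  top 4b → 0xc → jz [J]
  imm: (w>>0)&0xfff=0xffe (s12→-2) → $-2
  target = base 0x548e + off 0x08 + 2 + imm -2 = 0x5496

0x5496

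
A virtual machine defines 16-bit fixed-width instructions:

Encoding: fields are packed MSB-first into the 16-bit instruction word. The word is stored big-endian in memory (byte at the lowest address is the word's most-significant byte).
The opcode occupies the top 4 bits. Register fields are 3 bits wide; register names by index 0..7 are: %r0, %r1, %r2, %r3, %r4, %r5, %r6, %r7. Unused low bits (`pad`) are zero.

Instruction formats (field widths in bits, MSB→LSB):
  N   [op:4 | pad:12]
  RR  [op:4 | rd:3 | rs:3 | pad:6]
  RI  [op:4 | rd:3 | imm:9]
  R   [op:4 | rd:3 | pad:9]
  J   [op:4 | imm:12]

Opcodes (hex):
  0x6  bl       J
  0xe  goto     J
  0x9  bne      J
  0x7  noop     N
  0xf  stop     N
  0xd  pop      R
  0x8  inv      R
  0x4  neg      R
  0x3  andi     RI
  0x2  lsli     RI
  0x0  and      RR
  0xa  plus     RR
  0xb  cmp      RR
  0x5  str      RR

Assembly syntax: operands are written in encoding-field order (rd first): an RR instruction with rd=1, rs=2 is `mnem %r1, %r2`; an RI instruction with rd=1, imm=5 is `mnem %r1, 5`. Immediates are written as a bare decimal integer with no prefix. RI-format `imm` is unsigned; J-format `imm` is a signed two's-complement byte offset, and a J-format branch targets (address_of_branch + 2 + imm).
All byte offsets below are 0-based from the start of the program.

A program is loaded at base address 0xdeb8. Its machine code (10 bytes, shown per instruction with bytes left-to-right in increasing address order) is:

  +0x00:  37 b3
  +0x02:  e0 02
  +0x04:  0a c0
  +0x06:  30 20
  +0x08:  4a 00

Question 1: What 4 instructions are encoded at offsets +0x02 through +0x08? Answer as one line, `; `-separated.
goto 2; and %r5, %r3; andi %r0, 32; neg %r5

off 0x02: read e0 02 as big → 0xe002
  op=0xe002>>12=0xe ⇒ goto (J)
  [11:0] imm=2 = 2
off 0x04: read 0a c0 as big → 0x0ac0
  op=0x0ac0>>12=0x0 ⇒ and (RR)
  [11:9] rd=5 = %r5
  [8:6] rs=3 = %r3
off 0x06: read 30 20 as big → 0x3020
  op=0x3020>>12=0x3 ⇒ andi (RI)
  [11:9] rd=0 = %r0
  [8:0] imm=32 = 32
off 0x08: read 4a 00 as big → 0x4a00
  op=0x4a00>>12=0x4 ⇒ neg (R)
  [11:9] rd=5 = %r5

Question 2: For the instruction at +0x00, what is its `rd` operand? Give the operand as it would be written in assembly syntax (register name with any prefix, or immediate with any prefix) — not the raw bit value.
%r3

+0x00: 37 b3 ⇒ word 0x37b3 (big)
  opcode bits[15:12]=0x3: andi/RI
  rd@[11:9]=0x3 ⇒ %r3
  imm@[8:0]=0x1b3 ⇒ 435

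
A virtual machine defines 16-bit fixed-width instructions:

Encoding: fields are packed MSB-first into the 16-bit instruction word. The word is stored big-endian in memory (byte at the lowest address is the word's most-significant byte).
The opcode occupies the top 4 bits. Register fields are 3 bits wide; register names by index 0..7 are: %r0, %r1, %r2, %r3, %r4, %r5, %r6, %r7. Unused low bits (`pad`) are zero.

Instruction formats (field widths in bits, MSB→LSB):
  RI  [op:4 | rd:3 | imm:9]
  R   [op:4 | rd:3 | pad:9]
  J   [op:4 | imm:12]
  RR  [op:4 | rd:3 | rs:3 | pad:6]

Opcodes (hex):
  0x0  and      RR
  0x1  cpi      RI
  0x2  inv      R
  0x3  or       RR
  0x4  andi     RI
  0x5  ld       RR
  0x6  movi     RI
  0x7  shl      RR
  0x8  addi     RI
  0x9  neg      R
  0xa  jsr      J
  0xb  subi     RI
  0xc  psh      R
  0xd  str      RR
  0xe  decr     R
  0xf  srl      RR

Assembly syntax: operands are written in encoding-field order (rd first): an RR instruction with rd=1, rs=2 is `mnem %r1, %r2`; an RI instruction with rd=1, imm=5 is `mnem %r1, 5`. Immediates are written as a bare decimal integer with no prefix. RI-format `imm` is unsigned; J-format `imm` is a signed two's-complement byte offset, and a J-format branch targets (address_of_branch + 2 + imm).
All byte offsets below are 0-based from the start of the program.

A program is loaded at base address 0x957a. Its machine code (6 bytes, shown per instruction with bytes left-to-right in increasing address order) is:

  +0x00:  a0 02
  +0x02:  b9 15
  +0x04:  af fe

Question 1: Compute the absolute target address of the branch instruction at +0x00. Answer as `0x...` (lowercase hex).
[00] a0 02 → 0xa002
  top 4b → 0xa → jsr [J]
  [11:0] imm=2 = 2
  target = base 0x957a + off 0x00 + 2 + imm 2 = 0x957e

0x957e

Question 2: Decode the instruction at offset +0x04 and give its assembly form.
jsr -2

+0x04: af fe ⇒ word 0xaffe (big)
  op=0xaffe>>12=0xa ⇒ jsr (J)
  imm@[11:0]=0xffe (s12→-2) ⇒ -2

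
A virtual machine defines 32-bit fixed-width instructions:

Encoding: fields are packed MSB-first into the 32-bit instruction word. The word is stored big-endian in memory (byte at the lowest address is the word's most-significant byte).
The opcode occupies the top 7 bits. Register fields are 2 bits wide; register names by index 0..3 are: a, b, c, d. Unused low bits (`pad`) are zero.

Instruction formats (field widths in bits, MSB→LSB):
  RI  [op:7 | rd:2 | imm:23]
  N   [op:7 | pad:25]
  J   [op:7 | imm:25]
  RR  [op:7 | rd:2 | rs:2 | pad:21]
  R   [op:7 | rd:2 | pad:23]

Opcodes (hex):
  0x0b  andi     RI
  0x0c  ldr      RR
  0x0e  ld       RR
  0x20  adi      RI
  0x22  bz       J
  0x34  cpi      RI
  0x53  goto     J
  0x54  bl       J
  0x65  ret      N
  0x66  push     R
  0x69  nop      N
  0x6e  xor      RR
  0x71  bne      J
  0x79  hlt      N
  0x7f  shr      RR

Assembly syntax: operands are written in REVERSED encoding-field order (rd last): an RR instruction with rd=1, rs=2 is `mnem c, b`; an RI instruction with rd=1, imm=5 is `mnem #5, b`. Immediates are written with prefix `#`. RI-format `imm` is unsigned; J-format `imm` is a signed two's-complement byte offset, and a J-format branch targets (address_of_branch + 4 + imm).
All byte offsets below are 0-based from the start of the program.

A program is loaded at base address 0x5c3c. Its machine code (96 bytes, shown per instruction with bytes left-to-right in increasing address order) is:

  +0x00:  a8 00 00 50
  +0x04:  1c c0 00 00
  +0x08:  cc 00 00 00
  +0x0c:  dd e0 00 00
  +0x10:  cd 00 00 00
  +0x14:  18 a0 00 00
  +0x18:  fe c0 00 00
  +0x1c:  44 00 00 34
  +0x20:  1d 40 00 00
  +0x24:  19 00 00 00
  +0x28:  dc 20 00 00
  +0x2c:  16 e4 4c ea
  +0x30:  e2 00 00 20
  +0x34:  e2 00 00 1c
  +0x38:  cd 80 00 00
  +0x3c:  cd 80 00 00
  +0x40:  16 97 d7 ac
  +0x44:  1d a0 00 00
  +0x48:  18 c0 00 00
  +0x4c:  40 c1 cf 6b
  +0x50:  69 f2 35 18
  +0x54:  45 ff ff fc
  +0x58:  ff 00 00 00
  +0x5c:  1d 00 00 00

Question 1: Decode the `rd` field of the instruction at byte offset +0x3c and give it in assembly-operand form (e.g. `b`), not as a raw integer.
d

@+3c  big-endian(cd 80 00 00) = 0xcd800000
  top 7b → 0x66 → push [R]
  [24:23] rd=3 = d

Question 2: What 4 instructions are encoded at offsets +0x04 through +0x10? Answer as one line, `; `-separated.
+0x04: 1c c0 00 00 ⇒ word 0x1cc00000 (big)
  top 7b → 0xe → ld [RR]
  rd@[24:23]=0x1 ⇒ b
  rs@[22:21]=0x2 ⇒ c
+0x08: cc 00 00 00 ⇒ word 0xcc000000 (big)
  top 7b → 0x66 → push [R]
  rd@[24:23]=0x0 ⇒ a
+0x0c: dd e0 00 00 ⇒ word 0xdde00000 (big)
  top 7b → 0x6e → xor [RR]
  rd@[24:23]=0x3 ⇒ d
  rs@[22:21]=0x3 ⇒ d
+0x10: cd 00 00 00 ⇒ word 0xcd000000 (big)
  top 7b → 0x66 → push [R]
  rd@[24:23]=0x2 ⇒ c

ld c, b; push a; xor d, d; push c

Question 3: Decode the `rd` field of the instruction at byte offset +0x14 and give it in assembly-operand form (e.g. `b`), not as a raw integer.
b

@+14  big-endian(18 a0 00 00) = 0x18a00000
  op=0x18a00000>>25=0xc ⇒ ldr (RR)
  rd: (w>>23)&0x3=0x1 → b
  rs: (w>>21)&0x3=0x1 → b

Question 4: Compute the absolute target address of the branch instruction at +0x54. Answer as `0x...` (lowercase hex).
@+54  big-endian(45 ff ff fc) = 0x45fffffc
  top 7b → 0x22 → bz [J]
  imm@[24:0]=0x1fffffc (s25→-4) ⇒ #-4
  target = base 0x5c3c + off 0x54 + 4 + imm -4 = 0x5c90

0x5c90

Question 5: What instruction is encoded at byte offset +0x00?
[00] a8 00 00 50 → 0xa8000050
  top 7b → 0x54 → bl [J]
  imm: (w>>0)&0x1ffffff=0x50 → #80

bl #80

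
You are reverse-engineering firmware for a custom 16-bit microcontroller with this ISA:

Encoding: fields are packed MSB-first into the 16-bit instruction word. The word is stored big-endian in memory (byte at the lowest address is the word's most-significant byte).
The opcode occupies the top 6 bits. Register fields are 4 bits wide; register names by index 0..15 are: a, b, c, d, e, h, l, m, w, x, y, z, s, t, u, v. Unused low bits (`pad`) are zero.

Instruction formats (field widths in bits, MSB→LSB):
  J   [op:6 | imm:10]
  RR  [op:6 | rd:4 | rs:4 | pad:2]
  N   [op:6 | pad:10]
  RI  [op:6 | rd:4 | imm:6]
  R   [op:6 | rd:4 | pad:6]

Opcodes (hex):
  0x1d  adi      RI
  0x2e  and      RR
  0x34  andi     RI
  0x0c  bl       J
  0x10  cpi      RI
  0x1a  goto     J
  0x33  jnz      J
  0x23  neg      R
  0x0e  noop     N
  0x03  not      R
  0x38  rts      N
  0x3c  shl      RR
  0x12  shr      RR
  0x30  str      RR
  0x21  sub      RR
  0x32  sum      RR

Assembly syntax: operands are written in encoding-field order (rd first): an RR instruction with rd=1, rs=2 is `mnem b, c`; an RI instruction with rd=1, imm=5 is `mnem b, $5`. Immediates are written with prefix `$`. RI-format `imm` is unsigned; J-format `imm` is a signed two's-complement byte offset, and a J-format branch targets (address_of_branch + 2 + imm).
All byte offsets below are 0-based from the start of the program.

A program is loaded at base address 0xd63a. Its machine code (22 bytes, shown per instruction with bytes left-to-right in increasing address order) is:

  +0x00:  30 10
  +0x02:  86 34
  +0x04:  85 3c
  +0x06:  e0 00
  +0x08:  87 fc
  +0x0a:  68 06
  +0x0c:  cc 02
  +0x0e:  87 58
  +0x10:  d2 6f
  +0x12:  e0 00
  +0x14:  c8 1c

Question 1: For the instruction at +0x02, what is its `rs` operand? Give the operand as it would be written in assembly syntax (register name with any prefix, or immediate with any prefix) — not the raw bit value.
t

off 0x02: read 86 34 as big → 0x8634
  top 6b → 0x21 → sub [RR]
  [9:6] rd=8 = w
  [5:2] rs=13 = t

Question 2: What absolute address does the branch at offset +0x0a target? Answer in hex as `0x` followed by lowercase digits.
0xd64c

@+0a  big-endian(68 06) = 0x6806
  op=0x6806>>10=0x1a ⇒ goto (J)
  [9:0] imm=6 = $6
  target = base 0xd63a + off 0x0a + 2 + imm 6 = 0xd64c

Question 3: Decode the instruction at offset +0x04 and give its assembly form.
sub e, v

[04] 85 3c → 0x853c
  opcode bits[15:10]=0x21: sub/RR
  rd: (w>>6)&0xf=0x4 → e
  rs: (w>>2)&0xf=0xf → v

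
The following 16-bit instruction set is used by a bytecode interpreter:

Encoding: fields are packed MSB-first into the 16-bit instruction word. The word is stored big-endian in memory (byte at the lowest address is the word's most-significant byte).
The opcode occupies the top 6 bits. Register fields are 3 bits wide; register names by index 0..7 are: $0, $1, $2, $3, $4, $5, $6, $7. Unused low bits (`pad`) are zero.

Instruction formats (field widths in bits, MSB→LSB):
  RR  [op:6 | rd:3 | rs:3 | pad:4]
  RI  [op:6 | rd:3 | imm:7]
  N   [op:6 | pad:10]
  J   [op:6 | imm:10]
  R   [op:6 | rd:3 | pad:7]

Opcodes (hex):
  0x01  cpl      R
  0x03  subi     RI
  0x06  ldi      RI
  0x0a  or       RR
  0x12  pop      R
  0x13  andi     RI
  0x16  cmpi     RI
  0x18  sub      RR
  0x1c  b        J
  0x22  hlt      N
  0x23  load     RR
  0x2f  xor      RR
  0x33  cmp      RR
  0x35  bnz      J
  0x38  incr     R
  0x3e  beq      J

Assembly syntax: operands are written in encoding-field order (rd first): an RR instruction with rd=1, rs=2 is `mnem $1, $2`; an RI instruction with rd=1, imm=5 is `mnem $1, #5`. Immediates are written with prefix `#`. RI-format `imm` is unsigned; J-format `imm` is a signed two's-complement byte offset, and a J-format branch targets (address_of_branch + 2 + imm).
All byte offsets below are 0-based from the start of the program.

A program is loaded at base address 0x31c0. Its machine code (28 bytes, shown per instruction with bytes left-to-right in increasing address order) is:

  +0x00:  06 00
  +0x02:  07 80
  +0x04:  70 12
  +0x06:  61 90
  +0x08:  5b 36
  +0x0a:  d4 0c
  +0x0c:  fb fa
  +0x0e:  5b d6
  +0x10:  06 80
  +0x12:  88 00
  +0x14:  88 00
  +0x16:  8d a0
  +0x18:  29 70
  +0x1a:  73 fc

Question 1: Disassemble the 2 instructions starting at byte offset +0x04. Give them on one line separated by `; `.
b #18; sub $3, $1

off 0x04: read 70 12 as big → 0x7012
  op=0x7012>>10=0x1c ⇒ b (J)
  imm: (w>>0)&0x3ff=0x12 → #18
off 0x06: read 61 90 as big → 0x6190
  op=0x6190>>10=0x18 ⇒ sub (RR)
  rd: (w>>7)&0x7=0x3 → $3
  rs: (w>>4)&0x7=0x1 → $1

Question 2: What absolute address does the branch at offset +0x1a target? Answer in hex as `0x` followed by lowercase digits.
0x31d8

@+1a  big-endian(73 fc) = 0x73fc
  op=0x73fc>>10=0x1c ⇒ b (J)
  imm: (w>>0)&0x3ff=0x3fc (s10→-4) → #-4
  target = base 0x31c0 + off 0x1a + 2 + imm -4 = 0x31d8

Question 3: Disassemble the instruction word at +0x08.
[08] 5b 36 → 0x5b36
  op=0x5b36>>10=0x16 ⇒ cmpi (RI)
  rd@[9:7]=0x6 ⇒ $6
  imm@[6:0]=0x36 ⇒ #54

cmpi $6, #54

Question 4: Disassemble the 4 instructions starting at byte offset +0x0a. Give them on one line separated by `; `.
bnz #12; beq #-6; cmpi $7, #86; cpl $5

@+0a  big-endian(d4 0c) = 0xd40c
  op=0xd40c>>10=0x35 ⇒ bnz (J)
  imm@[9:0]=0xc ⇒ #12
@+0c  big-endian(fb fa) = 0xfbfa
  op=0xfbfa>>10=0x3e ⇒ beq (J)
  imm@[9:0]=0x3fa (s10→-6) ⇒ #-6
@+0e  big-endian(5b d6) = 0x5bd6
  op=0x5bd6>>10=0x16 ⇒ cmpi (RI)
  rd@[9:7]=0x7 ⇒ $7
  imm@[6:0]=0x56 ⇒ #86
@+10  big-endian(06 80) = 0x0680
  op=0x0680>>10=0x1 ⇒ cpl (R)
  rd@[9:7]=0x5 ⇒ $5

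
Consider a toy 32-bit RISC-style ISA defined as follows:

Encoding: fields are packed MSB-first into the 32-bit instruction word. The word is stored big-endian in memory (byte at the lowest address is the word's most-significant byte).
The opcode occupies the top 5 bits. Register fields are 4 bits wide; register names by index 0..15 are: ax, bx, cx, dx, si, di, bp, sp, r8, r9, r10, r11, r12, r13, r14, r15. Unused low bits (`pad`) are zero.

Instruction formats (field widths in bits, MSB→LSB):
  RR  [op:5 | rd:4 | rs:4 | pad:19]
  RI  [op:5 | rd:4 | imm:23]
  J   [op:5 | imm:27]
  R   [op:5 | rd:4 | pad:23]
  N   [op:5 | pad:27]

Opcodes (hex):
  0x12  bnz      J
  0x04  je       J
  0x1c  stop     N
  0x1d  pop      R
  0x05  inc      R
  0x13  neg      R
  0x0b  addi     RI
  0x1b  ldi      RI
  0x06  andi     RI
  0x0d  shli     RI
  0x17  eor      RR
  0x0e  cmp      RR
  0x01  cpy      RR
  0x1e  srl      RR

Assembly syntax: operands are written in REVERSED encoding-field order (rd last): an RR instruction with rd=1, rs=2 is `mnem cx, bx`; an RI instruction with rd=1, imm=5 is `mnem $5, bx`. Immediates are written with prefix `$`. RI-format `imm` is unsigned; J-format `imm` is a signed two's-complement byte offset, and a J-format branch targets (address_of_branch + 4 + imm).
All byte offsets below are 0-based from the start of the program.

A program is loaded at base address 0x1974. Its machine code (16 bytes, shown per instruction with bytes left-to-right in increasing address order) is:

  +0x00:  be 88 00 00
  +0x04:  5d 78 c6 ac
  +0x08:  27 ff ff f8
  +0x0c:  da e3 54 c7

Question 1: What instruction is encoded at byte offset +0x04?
addi $7915180, r10

+0x04: 5d 78 c6 ac ⇒ word 0x5d78c6ac (big)
  op=0x5d78c6ac>>27=0xb ⇒ addi (RI)
  [26:23] rd=10 = r10
  [22:0] imm=7915180 = $7915180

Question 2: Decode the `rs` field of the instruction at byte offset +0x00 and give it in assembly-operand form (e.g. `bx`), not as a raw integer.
@+00  big-endian(be 88 00 00) = 0xbe880000
  opcode bits[31:27]=0x17: eor/RR
  [26:23] rd=13 = r13
  [22:19] rs=1 = bx

bx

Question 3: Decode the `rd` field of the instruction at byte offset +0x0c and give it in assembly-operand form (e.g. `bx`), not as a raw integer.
+0x0c: da e3 54 c7 ⇒ word 0xdae354c7 (big)
  top 5b → 0x1b → ldi [RI]
  rd@[26:23]=0x5 ⇒ di
  imm@[22:0]=0x6354c7 ⇒ $6509767

di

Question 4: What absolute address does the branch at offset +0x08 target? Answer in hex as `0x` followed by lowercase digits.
@+08  big-endian(27 ff ff f8) = 0x27fffff8
  op=0x27fffff8>>27=0x4 ⇒ je (J)
  [26:0] imm=134217720 (s27→-8) = $-8
  target = base 0x1974 + off 0x08 + 4 + imm -8 = 0x1978

0x1978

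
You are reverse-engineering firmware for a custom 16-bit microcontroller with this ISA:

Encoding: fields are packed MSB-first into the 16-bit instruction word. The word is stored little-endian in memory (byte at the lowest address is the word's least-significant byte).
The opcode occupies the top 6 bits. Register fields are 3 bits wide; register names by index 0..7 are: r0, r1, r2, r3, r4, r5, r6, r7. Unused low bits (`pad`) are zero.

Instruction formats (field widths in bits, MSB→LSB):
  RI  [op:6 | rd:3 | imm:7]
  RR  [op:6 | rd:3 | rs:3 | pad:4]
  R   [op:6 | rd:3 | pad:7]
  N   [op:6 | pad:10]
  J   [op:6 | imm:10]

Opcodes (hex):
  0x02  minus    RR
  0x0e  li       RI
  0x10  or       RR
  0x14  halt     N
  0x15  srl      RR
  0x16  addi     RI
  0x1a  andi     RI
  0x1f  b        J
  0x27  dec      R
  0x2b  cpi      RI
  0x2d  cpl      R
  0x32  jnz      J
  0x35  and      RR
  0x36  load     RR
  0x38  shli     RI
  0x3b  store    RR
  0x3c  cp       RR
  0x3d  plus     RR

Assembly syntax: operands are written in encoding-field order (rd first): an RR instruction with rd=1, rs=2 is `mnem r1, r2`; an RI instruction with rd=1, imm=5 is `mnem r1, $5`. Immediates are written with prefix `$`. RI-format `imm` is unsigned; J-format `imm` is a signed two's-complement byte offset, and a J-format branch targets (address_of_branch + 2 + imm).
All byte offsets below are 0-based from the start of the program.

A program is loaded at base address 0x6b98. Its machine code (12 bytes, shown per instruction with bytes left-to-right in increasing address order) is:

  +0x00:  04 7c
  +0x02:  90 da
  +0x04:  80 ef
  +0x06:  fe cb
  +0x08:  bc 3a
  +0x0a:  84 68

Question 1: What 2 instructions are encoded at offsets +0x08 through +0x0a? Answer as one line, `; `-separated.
+0x08: bc 3a ⇒ word 0x3abc (little)
  top 6b → 0xe → li [RI]
  rd@[9:7]=0x5 ⇒ r5
  imm@[6:0]=0x3c ⇒ $60
+0x0a: 84 68 ⇒ word 0x6884 (little)
  top 6b → 0x1a → andi [RI]
  rd@[9:7]=0x1 ⇒ r1
  imm@[6:0]=0x4 ⇒ $4

li r5, $60; andi r1, $4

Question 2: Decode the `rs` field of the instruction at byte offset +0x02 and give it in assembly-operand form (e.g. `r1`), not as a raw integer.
[02] 90 da → 0xda90
  opcode bits[15:10]=0x36: load/RR
  [9:7] rd=5 = r5
  [6:4] rs=1 = r1

r1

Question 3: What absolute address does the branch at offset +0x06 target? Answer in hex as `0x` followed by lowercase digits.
0x6b9e

[06] fe cb → 0xcbfe
  op=0xcbfe>>10=0x32 ⇒ jnz (J)
  [9:0] imm=1022 (s10→-2) = $-2
  target = base 0x6b98 + off 0x06 + 2 + imm -2 = 0x6b9e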